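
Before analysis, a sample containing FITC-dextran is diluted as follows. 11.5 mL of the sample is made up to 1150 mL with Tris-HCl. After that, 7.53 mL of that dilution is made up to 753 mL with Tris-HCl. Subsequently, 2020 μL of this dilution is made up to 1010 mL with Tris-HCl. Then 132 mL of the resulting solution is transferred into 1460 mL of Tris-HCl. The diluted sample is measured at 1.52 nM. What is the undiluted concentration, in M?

Overall dilution factor = 100 × 100 × 500 × 12.06 = 6.03 × 10⁷.
Original = 1.52 nM × 6.03 × 10⁷ = 9.17 × 10⁷ nM = 0.0917 M.

0.0917 M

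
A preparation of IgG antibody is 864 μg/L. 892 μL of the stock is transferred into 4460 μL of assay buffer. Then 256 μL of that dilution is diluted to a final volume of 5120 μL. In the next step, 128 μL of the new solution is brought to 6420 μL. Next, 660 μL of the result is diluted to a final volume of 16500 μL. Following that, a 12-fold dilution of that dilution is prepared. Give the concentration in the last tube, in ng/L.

Overall dilution factor = 6 × 20 × 50.16 × 25 × 12 = 1.81 × 10⁶.
864 μg/L / 1.81 × 10⁶ = 4.79 × 10⁻⁴ μg/L = 0.479 ng/L.

0.479 ng/L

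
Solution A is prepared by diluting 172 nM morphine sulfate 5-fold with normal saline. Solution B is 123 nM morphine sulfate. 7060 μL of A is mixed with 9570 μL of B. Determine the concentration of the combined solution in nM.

C_A = 172 nM / 5 = 34.4 nM.
C_mix = (C_A·V_A + C_B·V_B)/(V_A + V_B) = (34.4×7060 + 123×9570) / 16630 = 85.4 nM.

85.4 nM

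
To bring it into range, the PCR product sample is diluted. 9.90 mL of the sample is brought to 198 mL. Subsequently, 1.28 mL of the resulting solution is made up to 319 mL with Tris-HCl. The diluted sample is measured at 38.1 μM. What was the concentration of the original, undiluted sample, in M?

0.190 M

Overall dilution factor = 20 × 249.2 = 4984.
Original = 38.1 μM × 4984 = 1.90 × 10⁵ μM = 0.190 M.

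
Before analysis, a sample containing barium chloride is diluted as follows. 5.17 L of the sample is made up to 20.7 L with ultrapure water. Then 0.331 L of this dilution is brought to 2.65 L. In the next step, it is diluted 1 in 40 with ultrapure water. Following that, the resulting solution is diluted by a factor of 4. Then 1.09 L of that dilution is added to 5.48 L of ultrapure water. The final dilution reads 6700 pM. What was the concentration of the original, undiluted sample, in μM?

Overall dilution factor = 4.004 × 8.006 × 40 × 4 × 6.028 = 3.09 × 10⁴.
Original = 6700 pM × 3.09 × 10⁴ = 2.07 × 10⁸ pM = 207 μM.

207 μM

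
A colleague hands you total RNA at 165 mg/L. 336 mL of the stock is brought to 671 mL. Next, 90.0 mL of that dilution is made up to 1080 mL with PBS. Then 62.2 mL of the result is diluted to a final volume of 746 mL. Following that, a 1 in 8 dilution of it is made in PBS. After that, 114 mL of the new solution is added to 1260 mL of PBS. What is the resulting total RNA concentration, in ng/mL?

Overall dilution factor = 1.997 × 12 × 11.99 × 8 × 12.05 = 2.77 × 10⁴.
165 mg/L / 2.77 × 10⁴ = 5.95 × 10⁻³ mg/L = 5.95 ng/mL.

5.95 ng/mL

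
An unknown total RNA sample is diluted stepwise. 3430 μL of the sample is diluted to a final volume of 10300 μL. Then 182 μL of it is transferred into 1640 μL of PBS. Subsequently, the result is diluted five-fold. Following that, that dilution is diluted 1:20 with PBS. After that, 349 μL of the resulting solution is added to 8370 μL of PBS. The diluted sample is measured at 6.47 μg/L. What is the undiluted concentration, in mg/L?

Overall dilution factor = 3.003 × 10.01 × 5 × 20 × 24.98 = 7.51 × 10⁴.
Original = 6.47 μg/L × 7.51 × 10⁴ = 4.86 × 10⁵ μg/L = 486 mg/L.

486 mg/L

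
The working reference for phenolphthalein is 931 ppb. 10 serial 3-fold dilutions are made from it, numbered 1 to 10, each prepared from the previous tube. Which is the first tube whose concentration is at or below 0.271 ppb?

Tube n has concentration 931 ppb / 3ⁿ.
Need 3ⁿ ≥ 931 ppb / 0.271 ppb = 3435, so n ≥ 7.41.
First such tube: n = 8.

tube 8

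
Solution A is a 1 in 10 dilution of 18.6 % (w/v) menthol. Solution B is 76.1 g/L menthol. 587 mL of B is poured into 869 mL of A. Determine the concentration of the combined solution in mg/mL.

C_A = 18.6 % (w/v) / 10 = 1.86 % (w/v).
C_B = 76.1 g/L = 7.61 % (w/v).
C_mix = (C_A·V_A + C_B·V_B)/(V_A + V_B) = (1.86×869 + 7.61×587) / 1456 = 4.18 % (w/v) = 41.8 mg/mL.

41.8 mg/mL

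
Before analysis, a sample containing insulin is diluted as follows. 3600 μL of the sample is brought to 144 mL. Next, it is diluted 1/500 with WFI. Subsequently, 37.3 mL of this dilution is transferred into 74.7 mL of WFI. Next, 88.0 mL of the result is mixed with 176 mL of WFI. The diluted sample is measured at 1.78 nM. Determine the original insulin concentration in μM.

Overall dilution factor = 40 × 500 × 3.003 × 3 = 1.80 × 10⁵.
Original = 1.78 nM × 1.80 × 10⁵ = 3.21 × 10⁵ nM = 321 μM.

321 μM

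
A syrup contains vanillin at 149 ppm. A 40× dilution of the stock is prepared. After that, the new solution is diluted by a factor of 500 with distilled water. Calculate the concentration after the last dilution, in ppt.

7450 ppt

Overall dilution factor = 40 × 500 = 2.00 × 10⁴.
149 ppm / 2.00 × 10⁴ = 7.45 × 10⁻³ ppm = 7450 ppt.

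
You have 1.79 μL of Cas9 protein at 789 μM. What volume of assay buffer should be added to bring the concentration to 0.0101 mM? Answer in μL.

138 μL

0.0101 mM = 10.1 μM.
V₂ = C₁V₁/C₂ = 789 × 1.79 / 10.1 = 140 μL.
Diluent to add = V₂ − V₁ = 140 − 1.79 = 138 μL.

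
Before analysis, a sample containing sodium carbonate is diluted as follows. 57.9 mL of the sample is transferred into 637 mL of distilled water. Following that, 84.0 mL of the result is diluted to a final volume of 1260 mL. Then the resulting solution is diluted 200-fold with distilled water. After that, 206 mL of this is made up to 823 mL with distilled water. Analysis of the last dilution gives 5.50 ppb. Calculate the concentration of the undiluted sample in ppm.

791 ppm

Overall dilution factor = 12.00 × 15 × 200 × 3.995 = 1.44 × 10⁵.
Original = 5.50 ppb × 1.44 × 10⁵ = 7.91 × 10⁵ ppb = 791 ppm.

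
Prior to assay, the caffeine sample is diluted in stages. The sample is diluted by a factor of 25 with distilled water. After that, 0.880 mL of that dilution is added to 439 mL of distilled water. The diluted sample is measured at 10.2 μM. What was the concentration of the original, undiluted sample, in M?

Overall dilution factor = 25 × 499.9 = 1.25 × 10⁴.
Original = 10.2 μM × 1.25 × 10⁴ = 1.27 × 10⁵ μM = 0.127 M.

0.127 M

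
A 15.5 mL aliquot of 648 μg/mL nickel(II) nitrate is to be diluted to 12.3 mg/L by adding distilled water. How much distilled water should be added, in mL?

801 mL

12.3 mg/L = 12.3 μg/mL.
V₂ = C₁V₁/C₂ = 648 × 15.5 / 12.3 = 817 mL.
Diluent to add = V₂ − V₁ = 817 − 15.5 = 801 mL.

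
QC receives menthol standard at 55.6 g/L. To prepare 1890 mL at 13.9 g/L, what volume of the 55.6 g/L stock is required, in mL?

V₁ = C₂V₂/C₁ = 13.9 × 1890 / 55.6 = 472 mL.

472 mL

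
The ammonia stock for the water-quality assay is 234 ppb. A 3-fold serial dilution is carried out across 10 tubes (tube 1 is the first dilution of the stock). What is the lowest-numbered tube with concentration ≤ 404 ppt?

Tube n has concentration 234 ppb / 3ⁿ.
Need 3ⁿ ≥ 234 ppb / 404 ppt = 579, so n ≥ 5.79.
First such tube: n = 6.

tube 6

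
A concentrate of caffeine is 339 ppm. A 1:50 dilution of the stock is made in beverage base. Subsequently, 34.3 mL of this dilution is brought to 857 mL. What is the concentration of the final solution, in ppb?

271 ppb

Overall dilution factor = 50 × 24.99 = 1249.
339 ppm / 1249 = 0.271 ppm = 271 ppb.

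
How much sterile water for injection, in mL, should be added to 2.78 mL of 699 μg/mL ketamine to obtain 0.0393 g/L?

46.7 mL

0.0393 g/L = 39.3 μg/mL.
V₂ = C₁V₁/C₂ = 699 × 2.78 / 39.3 = 49.4 mL.
Diluent to add = V₂ − V₁ = 49.4 − 2.78 = 46.7 mL.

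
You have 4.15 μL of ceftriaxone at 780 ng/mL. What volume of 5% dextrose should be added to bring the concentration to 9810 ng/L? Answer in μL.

326 μL

9810 ng/L = 9.81 ng/mL.
V₂ = C₁V₁/C₂ = 780 × 4.15 / 9.81 = 330 μL.
Diluent to add = V₂ − V₁ = 330 − 4.15 = 326 μL.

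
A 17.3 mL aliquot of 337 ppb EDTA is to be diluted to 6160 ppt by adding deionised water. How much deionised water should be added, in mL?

929 mL

6160 ppt = 6.16 ppb.
V₂ = C₁V₁/C₂ = 337 × 17.3 / 6.16 = 946 mL.
Diluent to add = V₂ − V₁ = 946 − 17.3 = 929 mL.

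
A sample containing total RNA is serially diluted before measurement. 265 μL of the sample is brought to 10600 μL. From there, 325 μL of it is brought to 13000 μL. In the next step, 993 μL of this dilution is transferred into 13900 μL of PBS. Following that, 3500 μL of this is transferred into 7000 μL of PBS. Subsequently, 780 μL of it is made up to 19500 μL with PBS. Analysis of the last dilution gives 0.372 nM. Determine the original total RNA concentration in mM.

Overall dilution factor = 40 × 40 × 15.00 × 3 × 25 = 1.80 × 10⁶.
Original = 0.372 nM × 1.80 × 10⁶ = 6.70 × 10⁵ nM = 0.670 mM.

0.670 mM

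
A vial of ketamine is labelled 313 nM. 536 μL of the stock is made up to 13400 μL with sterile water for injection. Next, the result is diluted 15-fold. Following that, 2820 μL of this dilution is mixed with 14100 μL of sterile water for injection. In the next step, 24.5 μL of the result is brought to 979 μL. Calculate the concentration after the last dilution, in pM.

3.48 pM

Overall dilution factor = 25 × 15 × 6 × 39.96 = 8.99 × 10⁴.
313 nM / 8.99 × 10⁴ = 3.48 × 10⁻³ nM = 3.48 pM.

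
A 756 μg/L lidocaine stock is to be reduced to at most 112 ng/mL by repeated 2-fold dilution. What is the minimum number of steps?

3

Need 2ⁿ ≥ 6.75, so n ≥ log(6.75)/log(2) = 2.75.
Minimum whole steps: n = 3.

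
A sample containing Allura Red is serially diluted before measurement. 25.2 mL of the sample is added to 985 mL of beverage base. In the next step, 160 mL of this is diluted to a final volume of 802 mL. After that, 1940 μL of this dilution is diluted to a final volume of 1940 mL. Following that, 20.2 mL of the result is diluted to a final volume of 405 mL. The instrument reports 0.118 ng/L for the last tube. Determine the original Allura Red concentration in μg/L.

475 μg/L

Overall dilution factor = 40.09 × 5.013 × 1000 × 20.05 = 4.03 × 10⁶.
Original = 0.118 ng/L × 4.03 × 10⁶ = 4.75 × 10⁵ ng/L = 475 μg/L.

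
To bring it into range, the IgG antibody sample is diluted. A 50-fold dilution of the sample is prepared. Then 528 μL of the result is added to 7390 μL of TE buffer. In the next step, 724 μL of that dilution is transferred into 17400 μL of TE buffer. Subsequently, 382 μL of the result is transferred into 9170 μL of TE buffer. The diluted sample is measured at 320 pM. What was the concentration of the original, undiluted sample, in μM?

150 μM

Overall dilution factor = 50 × 15.00 × 25.03 × 25.01 = 4.69 × 10⁵.
Original = 320 pM × 4.69 × 10⁵ = 1.50 × 10⁸ pM = 150 μM.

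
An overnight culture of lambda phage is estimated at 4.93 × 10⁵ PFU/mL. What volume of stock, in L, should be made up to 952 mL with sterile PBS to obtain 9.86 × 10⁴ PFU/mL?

0.190 L

V₁ = C₂V₂/C₁ = 9.86 × 10⁴ × 952 / 4.93 × 10⁵ = 190 mL = 0.190 L.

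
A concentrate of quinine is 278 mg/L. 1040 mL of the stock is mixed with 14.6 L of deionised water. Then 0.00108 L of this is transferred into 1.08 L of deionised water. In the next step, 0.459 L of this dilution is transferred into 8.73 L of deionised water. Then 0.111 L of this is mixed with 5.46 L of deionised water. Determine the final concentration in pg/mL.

18.4 pg/mL

Overall dilution factor = 15.04 × 1001 × 20.02 × 50.19 = 1.51 × 10⁷.
278 mg/L / 1.51 × 10⁷ = 1.84 × 10⁻⁵ mg/L = 18.4 pg/mL.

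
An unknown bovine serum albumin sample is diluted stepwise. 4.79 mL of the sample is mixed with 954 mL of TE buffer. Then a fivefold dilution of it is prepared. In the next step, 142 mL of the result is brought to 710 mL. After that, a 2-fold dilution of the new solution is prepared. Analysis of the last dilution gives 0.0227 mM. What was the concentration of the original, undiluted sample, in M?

Overall dilution factor = 200.2 × 5 × 5 × 2 = 1.00 × 10⁴.
Original = 0.0227 mM × 1.00 × 10⁴ = 227 mM = 0.227 M.

0.227 M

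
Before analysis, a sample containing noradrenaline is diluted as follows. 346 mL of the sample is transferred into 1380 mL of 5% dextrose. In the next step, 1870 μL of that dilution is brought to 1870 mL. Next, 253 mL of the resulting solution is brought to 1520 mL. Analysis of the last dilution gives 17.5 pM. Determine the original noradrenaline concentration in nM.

524 nM

Overall dilution factor = 4.988 × 1000 × 6.008 = 3.00 × 10⁴.
Original = 17.5 pM × 3.00 × 10⁴ = 5.24 × 10⁵ pM = 524 nM.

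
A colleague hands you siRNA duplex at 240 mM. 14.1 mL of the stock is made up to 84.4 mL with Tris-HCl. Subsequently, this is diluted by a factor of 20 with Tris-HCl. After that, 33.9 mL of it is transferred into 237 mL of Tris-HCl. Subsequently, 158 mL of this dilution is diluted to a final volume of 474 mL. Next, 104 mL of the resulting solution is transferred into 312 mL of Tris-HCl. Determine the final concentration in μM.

Overall dilution factor = 5.986 × 20 × 7.991 × 3 × 4 = 1.15 × 10⁴.
240 mM / 1.15 × 10⁴ = 0.0209 mM = 20.9 μM.

20.9 μM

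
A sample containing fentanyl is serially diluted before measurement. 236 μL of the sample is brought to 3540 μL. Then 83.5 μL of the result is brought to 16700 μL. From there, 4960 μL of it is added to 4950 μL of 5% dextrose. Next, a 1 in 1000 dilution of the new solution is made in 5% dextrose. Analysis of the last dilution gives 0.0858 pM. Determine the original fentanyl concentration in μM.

0.514 μM

Overall dilution factor = 15 × 200 × 1.998 × 1000 = 5.99 × 10⁶.
Original = 0.0858 pM × 5.99 × 10⁶ = 5.14 × 10⁵ pM = 0.514 μM.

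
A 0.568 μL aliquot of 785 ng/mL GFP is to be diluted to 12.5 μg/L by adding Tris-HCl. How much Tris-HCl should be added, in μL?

12.5 μg/L = 12.5 ng/mL.
V₂ = C₁V₁/C₂ = 785 × 0.568 / 12.5 = 35.7 μL.
Diluent to add = V₂ − V₁ = 35.7 − 0.568 = 35.1 μL.

35.1 μL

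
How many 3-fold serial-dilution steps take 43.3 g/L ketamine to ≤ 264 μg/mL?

Need 3ⁿ ≥ 164, so n ≥ log(164)/log(3) = 4.64.
Minimum whole steps: n = 5.

5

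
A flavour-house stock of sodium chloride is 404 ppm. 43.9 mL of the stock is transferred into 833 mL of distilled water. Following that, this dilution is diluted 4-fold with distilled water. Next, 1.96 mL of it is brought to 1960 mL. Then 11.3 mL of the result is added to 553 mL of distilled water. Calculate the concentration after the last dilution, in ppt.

101 ppt

Overall dilution factor = 19.97 × 4 × 1000 × 49.94 = 3.99 × 10⁶.
404 ppm / 3.99 × 10⁶ = 1.01 × 10⁻⁴ ppm = 101 ppt.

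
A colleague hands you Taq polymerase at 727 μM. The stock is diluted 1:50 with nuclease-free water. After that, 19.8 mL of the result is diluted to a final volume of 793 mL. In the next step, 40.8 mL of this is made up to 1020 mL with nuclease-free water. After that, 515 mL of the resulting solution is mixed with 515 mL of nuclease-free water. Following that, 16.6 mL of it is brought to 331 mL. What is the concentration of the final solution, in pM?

Overall dilution factor = 50 × 40.05 × 25 × 2 × 19.94 = 2.00 × 10⁶.
727 μM / 2.00 × 10⁶ = 3.64 × 10⁻⁴ μM = 364 pM.

364 pM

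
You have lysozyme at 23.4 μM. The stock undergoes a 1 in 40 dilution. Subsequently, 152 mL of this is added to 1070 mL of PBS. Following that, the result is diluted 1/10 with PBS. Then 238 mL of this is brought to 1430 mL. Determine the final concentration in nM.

Overall dilution factor = 40 × 8.039 × 10 × 6.008 = 1.93 × 10⁴.
23.4 μM / 1.93 × 10⁴ = 1.21 × 10⁻³ μM = 1.21 nM.

1.21 nM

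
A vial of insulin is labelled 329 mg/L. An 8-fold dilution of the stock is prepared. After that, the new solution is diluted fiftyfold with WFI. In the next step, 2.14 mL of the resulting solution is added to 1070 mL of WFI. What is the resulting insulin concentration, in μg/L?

1.64 μg/L

Overall dilution factor = 8 × 50 × 501 = 2.00 × 10⁵.
329 mg/L / 2.00 × 10⁵ = 1.64 × 10⁻³ mg/L = 1.64 μg/L.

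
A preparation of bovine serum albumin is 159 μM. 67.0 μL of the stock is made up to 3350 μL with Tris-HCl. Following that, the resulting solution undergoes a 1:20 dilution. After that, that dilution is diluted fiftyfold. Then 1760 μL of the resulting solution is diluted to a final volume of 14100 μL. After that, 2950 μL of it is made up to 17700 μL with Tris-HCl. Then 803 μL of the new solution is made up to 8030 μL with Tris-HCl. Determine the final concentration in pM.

Overall dilution factor = 50 × 20 × 50 × 8.011 × 6 × 10 = 2.40 × 10⁷.
159 μM / 2.40 × 10⁷ = 6.62 × 10⁻⁶ μM = 6.62 pM.

6.62 pM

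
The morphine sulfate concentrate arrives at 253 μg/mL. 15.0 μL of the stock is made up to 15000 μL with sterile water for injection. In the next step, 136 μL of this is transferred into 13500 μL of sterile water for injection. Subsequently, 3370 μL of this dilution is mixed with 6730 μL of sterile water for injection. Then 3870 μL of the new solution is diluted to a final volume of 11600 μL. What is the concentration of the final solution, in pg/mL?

281 pg/mL

Overall dilution factor = 1000 × 100.3 × 2.997 × 2.997 = 9.01 × 10⁵.
253 μg/mL / 9.01 × 10⁵ = 2.81 × 10⁻⁴ μg/mL = 281 pg/mL.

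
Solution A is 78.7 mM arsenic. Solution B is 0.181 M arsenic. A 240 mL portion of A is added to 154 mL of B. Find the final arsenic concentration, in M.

0.119 M

C_B = 0.181 M = 181 mM.
C_mix = (C_A·V_A + C_B·V_B)/(V_A + V_B) = (78.7×240 + 181×154) / 394.0 = 119 mM = 0.119 M.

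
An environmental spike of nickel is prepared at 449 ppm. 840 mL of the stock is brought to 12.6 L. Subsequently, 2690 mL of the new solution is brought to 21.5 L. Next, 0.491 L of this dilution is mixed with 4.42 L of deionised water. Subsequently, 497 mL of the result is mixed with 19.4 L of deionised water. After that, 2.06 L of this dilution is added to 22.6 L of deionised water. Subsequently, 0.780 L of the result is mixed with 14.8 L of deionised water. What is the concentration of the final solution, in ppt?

Overall dilution factor = 15 × 7.993 × 10.00 × 40.03 × 11.97 × 19.97 = 1.15 × 10⁷.
449 ppm / 1.15 × 10⁷ = 3.91 × 10⁻⁵ ppm = 39.1 ppt.

39.1 ppt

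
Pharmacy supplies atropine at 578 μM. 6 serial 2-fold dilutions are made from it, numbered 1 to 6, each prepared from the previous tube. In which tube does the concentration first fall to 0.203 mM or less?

tube 2

Tube n has concentration 578 μM / 2ⁿ.
Need 2ⁿ ≥ 578 μM / 0.203 mM = 2.85, so n ≥ 1.51.
First such tube: n = 2.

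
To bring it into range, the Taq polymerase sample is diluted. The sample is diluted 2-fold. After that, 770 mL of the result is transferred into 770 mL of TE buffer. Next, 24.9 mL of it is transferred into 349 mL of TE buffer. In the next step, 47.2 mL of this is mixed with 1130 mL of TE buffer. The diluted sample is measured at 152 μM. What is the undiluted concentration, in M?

0.228 M

Overall dilution factor = 2 × 2 × 15.02 × 24.94 = 1498.
Original = 152 μM × 1498 = 2.28 × 10⁵ μM = 0.228 M.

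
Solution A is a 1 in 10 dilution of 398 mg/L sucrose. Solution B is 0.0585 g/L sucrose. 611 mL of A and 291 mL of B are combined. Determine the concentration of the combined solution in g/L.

C_A = 398 mg/L / 10 = 39.8 mg/L.
C_B = 0.0585 g/L = 58.5 mg/L.
C_mix = (C_A·V_A + C_B·V_B)/(V_A + V_B) = (39.8×611 + 58.5×291) / 902.0 = 45.8 mg/L = 0.0458 g/L.

0.0458 g/L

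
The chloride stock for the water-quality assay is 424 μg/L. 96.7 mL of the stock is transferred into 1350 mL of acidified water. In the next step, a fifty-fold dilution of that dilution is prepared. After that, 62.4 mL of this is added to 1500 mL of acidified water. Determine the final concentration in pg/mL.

22.6 pg/mL

Overall dilution factor = 14.96 × 50 × 25.04 = 1.87 × 10⁴.
424 μg/L / 1.87 × 10⁴ = 0.0226 μg/L = 22.6 pg/mL.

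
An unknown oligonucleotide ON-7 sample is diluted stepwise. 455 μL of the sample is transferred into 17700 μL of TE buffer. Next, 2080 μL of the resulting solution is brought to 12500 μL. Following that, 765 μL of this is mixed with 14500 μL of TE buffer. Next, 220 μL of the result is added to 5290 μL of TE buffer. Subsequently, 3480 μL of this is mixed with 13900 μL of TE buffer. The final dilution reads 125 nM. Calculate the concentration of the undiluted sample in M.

0.0748 M

Overall dilution factor = 39.90 × 6.010 × 19.95 × 25.05 × 4.994 = 5.99 × 10⁵.
Original = 125 nM × 5.99 × 10⁵ = 7.48 × 10⁷ nM = 0.0748 M.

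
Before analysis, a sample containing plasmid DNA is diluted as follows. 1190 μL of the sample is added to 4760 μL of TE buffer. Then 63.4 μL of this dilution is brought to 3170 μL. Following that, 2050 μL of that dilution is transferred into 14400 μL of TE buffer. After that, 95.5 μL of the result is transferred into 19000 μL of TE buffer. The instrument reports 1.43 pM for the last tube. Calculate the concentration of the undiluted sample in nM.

574 nM

Overall dilution factor = 5 × 50 × 8.024 × 200.0 = 4.01 × 10⁵.
Original = 1.43 pM × 4.01 × 10⁵ = 5.74 × 10⁵ pM = 574 nM.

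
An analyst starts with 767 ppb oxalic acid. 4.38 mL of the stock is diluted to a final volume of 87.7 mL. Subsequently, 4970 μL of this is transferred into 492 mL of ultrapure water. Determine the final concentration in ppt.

Overall dilution factor = 20.02 × 99.99 = 2002.
767 ppb / 2002 = 0.383 ppb = 383 ppt.

383 ppt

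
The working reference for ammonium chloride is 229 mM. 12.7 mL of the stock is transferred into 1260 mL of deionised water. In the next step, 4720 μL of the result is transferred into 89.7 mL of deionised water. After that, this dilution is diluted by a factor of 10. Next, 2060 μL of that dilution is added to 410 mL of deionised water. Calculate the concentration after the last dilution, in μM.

0.0571 μM

Overall dilution factor = 100.2 × 20.00 × 10 × 200.0 = 4.01 × 10⁶.
229 mM / 4.01 × 10⁶ = 5.71 × 10⁻⁵ mM = 0.0571 μM.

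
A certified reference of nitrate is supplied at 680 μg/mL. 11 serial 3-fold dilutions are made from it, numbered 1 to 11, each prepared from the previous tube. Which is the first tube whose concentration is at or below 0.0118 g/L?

tube 4

Tube n has concentration 680 μg/mL / 3ⁿ.
Need 3ⁿ ≥ 680 μg/mL / 0.0118 g/L = 57.6, so n ≥ 3.69.
First such tube: n = 4.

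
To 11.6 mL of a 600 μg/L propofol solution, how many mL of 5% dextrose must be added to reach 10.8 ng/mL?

10.8 ng/mL = 10.8 μg/L.
V₂ = C₁V₁/C₂ = 600 × 11.6 / 10.8 = 644 mL.
Diluent to add = V₂ − V₁ = 644 − 11.6 = 633 mL.

633 mL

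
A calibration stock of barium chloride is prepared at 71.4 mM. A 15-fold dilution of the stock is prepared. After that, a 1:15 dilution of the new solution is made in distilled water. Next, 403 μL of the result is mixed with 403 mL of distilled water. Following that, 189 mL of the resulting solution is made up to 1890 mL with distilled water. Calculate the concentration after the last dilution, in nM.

Overall dilution factor = 15 × 15 × 1001 × 10 = 2.25 × 10⁶.
71.4 mM / 2.25 × 10⁶ = 3.17 × 10⁻⁵ mM = 31.7 nM.

31.7 nM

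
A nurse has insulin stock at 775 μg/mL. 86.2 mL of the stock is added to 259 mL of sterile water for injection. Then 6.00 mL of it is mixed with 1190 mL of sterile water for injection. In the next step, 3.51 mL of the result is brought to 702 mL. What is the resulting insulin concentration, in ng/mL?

Overall dilution factor = 4.005 × 199.3 × 200 = 1.60 × 10⁵.
775 μg/mL / 1.60 × 10⁵ = 4.85 × 10⁻³ μg/mL = 4.85 ng/mL.

4.85 ng/mL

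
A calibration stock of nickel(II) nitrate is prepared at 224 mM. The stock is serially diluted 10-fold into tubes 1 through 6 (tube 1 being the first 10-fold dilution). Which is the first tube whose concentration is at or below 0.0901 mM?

Tube n has concentration 224 mM / 10ⁿ.
Need 10ⁿ ≥ 224 mM / 0.0901 mM = 2486, so n ≥ 3.40.
First such tube: n = 4.

tube 4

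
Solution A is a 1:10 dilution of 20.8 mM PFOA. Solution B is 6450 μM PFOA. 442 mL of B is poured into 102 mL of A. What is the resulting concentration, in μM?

C_A = 20.8 mM / 10 = 2.08 mM.
C_B = 6450 μM = 6.45 mM.
C_mix = (C_A·V_A + C_B·V_B)/(V_A + V_B) = (2.08×102 + 6.45×442) / 544.0 = 5.63 mM = 5630 μM.

5630 μM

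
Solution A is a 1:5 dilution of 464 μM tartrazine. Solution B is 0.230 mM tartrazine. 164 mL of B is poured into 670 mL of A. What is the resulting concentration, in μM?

120 μM

C_A = 464 μM / 5 = 92.8 μM.
C_B = 0.230 mM = 230 μM.
C_mix = (C_A·V_A + C_B·V_B)/(V_A + V_B) = (92.8×670 + 230×164) / 834.0 = 120 μM.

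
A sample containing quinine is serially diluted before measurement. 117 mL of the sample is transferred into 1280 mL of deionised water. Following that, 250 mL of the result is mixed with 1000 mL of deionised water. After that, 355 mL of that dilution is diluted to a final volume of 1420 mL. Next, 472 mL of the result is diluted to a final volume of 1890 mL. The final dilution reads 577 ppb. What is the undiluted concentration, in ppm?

552 ppm

Overall dilution factor = 11.94 × 5 × 4 × 4.004 = 956.
Original = 577 ppb × 956 = 5.52 × 10⁵ ppb = 552 ppm.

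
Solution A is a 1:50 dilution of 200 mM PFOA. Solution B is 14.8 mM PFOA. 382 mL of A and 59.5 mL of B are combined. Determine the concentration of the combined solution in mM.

C_A = 200 mM / 50 = 4.00 mM.
C_mix = (C_A·V_A + C_B·V_B)/(V_A + V_B) = (4.00×382 + 14.8×59.5) / 441.5 = 5.46 mM.

5.46 mM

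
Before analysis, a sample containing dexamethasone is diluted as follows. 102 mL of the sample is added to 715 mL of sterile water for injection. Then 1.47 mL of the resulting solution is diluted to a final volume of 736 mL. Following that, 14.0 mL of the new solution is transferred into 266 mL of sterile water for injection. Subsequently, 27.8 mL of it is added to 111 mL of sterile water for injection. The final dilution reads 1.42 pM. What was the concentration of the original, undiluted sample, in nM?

Overall dilution factor = 8.010 × 500.7 × 20 × 4.993 = 4.00 × 10⁵.
Original = 1.42 pM × 4.00 × 10⁵ = 5.69 × 10⁵ pM = 569 nM.

569 nM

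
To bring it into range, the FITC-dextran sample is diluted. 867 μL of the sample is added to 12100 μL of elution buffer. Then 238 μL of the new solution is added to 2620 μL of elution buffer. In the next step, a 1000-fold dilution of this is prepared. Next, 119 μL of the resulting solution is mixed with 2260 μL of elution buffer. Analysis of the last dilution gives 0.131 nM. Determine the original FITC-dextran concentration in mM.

Overall dilution factor = 14.96 × 12.01 × 1000 × 19.99 = 3.59 × 10⁶.
Original = 0.131 nM × 3.59 × 10⁶ = 4.70 × 10⁵ nM = 0.470 mM.

0.470 mM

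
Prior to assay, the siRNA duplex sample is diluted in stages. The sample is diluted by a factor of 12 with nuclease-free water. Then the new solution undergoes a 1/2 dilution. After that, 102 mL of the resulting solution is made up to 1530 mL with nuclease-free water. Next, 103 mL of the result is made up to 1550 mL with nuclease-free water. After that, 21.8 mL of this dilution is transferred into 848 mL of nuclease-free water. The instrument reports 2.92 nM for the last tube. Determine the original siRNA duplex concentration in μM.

631 μM

Overall dilution factor = 12 × 2 × 15 × 15.05 × 39.90 = 2.16 × 10⁵.
Original = 2.92 nM × 2.16 × 10⁵ = 6.31 × 10⁵ nM = 631 μM.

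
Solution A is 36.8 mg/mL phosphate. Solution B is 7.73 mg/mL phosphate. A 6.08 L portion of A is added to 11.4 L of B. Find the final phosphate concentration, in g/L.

C_mix = (C_A·V_A + C_B·V_B)/(V_A + V_B) = (36.8×6.08 + 7.73×11.4) / 17.48 = 17.8 mg/mL = 17.8 g/L.

17.8 g/L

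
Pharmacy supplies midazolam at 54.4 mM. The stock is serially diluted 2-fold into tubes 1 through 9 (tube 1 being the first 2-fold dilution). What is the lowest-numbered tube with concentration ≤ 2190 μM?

tube 5

Tube n has concentration 54.4 mM / 2ⁿ.
Need 2ⁿ ≥ 54.4 mM / 2190 μM = 24.8, so n ≥ 4.63.
First such tube: n = 5.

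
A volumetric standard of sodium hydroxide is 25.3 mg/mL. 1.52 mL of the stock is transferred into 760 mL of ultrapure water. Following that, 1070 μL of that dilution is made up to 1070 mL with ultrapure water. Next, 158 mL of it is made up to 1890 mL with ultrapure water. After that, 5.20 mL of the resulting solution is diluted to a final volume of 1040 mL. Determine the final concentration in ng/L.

21.1 ng/L

Overall dilution factor = 501 × 1000 × 11.96 × 200 = 1.20 × 10⁹.
25.3 mg/mL / 1.20 × 10⁹ = 2.11 × 10⁻⁸ mg/mL = 21.1 ng/L.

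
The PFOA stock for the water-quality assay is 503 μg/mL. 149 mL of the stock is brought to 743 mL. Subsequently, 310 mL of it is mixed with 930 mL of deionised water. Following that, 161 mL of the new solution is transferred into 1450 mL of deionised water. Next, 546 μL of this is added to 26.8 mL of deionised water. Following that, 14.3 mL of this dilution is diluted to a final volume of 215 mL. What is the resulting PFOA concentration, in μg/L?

3.35 μg/L

Overall dilution factor = 4.987 × 4 × 10.01 × 50.08 × 15.03 = 1.50 × 10⁵.
503 μg/mL / 1.50 × 10⁵ = 3.35 × 10⁻³ μg/mL = 3.35 μg/L.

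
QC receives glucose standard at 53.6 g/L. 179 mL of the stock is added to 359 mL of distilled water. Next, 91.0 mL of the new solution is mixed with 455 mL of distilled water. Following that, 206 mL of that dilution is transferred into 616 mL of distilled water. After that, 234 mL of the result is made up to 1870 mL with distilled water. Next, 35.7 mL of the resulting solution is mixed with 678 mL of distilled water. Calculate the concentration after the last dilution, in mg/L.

Overall dilution factor = 3.006 × 6 × 3.990 × 7.991 × 19.99 = 1.15 × 10⁴.
53.6 g/L / 1.15 × 10⁴ = 4.66 × 10⁻³ g/L = 4.66 mg/L.

4.66 mg/L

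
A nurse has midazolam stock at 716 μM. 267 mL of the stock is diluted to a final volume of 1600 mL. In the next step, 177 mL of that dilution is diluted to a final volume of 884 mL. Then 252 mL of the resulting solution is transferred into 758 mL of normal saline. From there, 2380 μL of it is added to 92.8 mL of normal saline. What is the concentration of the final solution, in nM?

Overall dilution factor = 5.993 × 4.994 × 4.008 × 39.99 = 4797.
716 μM / 4797 = 0.149 μM = 149 nM.

149 nM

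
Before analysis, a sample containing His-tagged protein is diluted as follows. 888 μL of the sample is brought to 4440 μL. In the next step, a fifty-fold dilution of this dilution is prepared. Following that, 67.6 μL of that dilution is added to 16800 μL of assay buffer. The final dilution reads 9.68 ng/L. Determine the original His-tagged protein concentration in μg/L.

Overall dilution factor = 5 × 50 × 249.5 = 6.24 × 10⁴.
Original = 9.68 ng/L × 6.24 × 10⁴ = 6.04 × 10⁵ ng/L = 604 μg/L.

604 μg/L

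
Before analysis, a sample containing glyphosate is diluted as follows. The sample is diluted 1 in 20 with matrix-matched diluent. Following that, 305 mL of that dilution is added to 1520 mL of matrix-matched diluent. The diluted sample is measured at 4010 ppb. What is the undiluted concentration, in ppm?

Overall dilution factor = 20 × 5.984 = 120.
Original = 4010 ppb × 120 = 4.80 × 10⁵ ppb = 480 ppm.

480 ppm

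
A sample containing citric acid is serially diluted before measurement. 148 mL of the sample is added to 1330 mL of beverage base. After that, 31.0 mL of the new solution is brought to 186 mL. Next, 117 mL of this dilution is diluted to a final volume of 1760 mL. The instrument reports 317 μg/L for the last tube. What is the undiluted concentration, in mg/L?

Overall dilution factor = 9.986 × 6 × 15.04 = 901.
Original = 317 μg/L × 901 = 2.86 × 10⁵ μg/L = 286 mg/L.

286 mg/L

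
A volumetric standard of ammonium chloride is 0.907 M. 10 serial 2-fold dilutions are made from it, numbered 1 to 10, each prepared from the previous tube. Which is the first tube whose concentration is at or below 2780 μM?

tube 9

Tube n has concentration 0.907 M / 2ⁿ.
Need 2ⁿ ≥ 0.907 M / 2780 μM = 326, so n ≥ 8.35.
First such tube: n = 9.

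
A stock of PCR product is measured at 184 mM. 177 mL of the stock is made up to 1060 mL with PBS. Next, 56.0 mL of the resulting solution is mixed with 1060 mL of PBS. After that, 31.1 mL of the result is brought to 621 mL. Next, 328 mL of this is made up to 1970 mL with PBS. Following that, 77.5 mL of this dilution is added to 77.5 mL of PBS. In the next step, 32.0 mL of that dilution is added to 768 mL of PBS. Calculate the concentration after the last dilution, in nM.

Overall dilution factor = 5.989 × 19.93 × 19.97 × 6.006 × 2 × 25 = 7.16 × 10⁵.
184 mM / 7.16 × 10⁵ = 2.57 × 10⁻⁴ mM = 257 nM.

257 nM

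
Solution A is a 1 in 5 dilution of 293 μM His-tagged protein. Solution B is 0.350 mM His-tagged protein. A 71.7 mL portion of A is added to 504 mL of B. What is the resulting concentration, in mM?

C_A = 293 μM / 5 = 58.6 μM.
C_B = 0.350 mM = 350 μM.
C_mix = (C_A·V_A + C_B·V_B)/(V_A + V_B) = (58.6×71.7 + 350×504) / 575.7 = 314 μM = 0.314 mM.

0.314 mM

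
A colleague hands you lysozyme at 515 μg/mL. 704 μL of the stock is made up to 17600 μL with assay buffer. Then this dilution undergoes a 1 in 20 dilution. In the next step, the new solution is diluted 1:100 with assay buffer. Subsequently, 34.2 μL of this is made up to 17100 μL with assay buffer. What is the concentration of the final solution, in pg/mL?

20.6 pg/mL

Overall dilution factor = 25 × 20 × 100 × 500 = 2.50 × 10⁷.
515 μg/mL / 2.50 × 10⁷ = 2.06 × 10⁻⁵ μg/mL = 20.6 pg/mL.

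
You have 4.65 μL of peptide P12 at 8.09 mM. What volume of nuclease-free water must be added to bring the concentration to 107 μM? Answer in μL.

347 μL

107 μM = 0.107 mM.
V₂ = C₁V₁/C₂ = 8.09 × 4.65 / 0.107 = 352 μL.
Diluent to add = V₂ − V₁ = 352 − 4.65 = 347 μL.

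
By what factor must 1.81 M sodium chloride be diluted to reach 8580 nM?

Factor = C₀/C_target = 1.81 M / 8580 nM = 2.11 × 10⁵.

2.11 × 10⁵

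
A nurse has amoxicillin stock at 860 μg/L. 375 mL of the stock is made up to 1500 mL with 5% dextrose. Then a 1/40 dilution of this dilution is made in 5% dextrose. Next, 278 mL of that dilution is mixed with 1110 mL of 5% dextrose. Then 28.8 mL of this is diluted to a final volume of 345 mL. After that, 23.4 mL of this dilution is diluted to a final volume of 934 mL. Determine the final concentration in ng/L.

2.25 ng/L

Overall dilution factor = 4 × 40 × 4.993 × 11.98 × 39.91 = 3.82 × 10⁵.
860 μg/L / 3.82 × 10⁵ = 2.25 × 10⁻³ μg/L = 2.25 ng/L.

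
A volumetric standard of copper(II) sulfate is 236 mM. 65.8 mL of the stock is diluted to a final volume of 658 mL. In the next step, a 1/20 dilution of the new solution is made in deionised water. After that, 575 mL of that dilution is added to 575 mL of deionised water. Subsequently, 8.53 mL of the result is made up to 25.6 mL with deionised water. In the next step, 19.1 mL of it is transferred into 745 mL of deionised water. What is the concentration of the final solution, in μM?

4.91 μM

Overall dilution factor = 10 × 20 × 2 × 3.001 × 40.01 = 4.80 × 10⁴.
236 mM / 4.80 × 10⁴ = 4.91 × 10⁻³ mM = 4.91 μM.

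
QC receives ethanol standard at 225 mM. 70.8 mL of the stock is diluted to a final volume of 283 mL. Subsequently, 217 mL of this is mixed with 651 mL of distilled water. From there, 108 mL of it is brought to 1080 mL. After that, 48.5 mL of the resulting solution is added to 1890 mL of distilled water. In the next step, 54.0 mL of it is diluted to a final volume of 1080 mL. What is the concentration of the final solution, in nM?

Overall dilution factor = 3.997 × 4 × 10 × 39.97 × 20 = 1.28 × 10⁵.
225 mM / 1.28 × 10⁵ = 1.76 × 10⁻³ mM = 1760 nM.

1760 nM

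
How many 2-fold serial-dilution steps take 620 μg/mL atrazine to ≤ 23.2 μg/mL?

Need 2ⁿ ≥ 26.7, so n ≥ log(26.7)/log(2) = 4.74.
Minimum whole steps: n = 5.

5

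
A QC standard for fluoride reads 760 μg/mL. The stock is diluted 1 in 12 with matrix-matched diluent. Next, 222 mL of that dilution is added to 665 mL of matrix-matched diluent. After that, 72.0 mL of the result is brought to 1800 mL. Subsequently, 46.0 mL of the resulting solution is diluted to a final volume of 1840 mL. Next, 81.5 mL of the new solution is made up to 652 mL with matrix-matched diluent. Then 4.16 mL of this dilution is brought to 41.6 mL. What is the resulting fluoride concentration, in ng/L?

Overall dilution factor = 12 × 3.995 × 25 × 40 × 8 × 10 = 3.84 × 10⁶.
760 μg/mL / 3.84 × 10⁶ = 1.98 × 10⁻⁴ μg/mL = 198 ng/L.

198 ng/L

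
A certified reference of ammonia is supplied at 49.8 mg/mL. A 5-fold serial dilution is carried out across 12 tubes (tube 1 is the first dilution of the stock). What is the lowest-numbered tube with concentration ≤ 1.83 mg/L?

Tube n has concentration 49.8 mg/mL / 5ⁿ.
Need 5ⁿ ≥ 49.8 mg/mL / 1.83 mg/L = 2.72 × 10⁴, so n ≥ 6.34.
First such tube: n = 7.

tube 7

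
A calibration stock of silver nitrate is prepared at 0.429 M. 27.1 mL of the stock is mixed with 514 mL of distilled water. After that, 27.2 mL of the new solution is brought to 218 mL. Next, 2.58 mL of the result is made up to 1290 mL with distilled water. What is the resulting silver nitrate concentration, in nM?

5360 nM

Overall dilution factor = 19.97 × 8.015 × 500 = 8.00 × 10⁴.
0.429 M / 8.00 × 10⁴ = 5.36 × 10⁻⁶ M = 5360 nM.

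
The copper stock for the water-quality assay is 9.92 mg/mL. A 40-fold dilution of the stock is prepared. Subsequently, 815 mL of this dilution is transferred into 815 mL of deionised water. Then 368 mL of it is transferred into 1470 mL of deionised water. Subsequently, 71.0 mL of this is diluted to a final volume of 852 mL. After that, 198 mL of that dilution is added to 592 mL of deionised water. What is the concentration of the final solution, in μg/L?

Overall dilution factor = 40 × 2 × 4.995 × 12 × 3.990 = 1.91 × 10⁴.
9.92 mg/mL / 1.91 × 10⁴ = 5.19 × 10⁻⁴ mg/mL = 519 μg/L.

519 μg/L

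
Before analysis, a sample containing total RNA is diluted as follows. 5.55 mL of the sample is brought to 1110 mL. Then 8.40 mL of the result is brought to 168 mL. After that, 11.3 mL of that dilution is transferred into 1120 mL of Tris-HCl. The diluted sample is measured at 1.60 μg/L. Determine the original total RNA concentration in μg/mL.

Overall dilution factor = 200 × 20 × 100.1 = 4.00 × 10⁵.
Original = 1.60 μg/L × 4.00 × 10⁵ = 6.41 × 10⁵ μg/L = 641 μg/mL.

641 μg/mL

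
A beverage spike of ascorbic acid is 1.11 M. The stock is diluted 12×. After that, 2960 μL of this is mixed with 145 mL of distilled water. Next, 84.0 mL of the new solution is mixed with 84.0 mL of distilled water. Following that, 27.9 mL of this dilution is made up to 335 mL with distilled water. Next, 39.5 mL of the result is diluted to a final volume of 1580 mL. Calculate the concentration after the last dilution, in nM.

1930 nM

Overall dilution factor = 12 × 49.99 × 2 × 12.01 × 40 = 5.76 × 10⁵.
1.11 M / 5.76 × 10⁵ = 1.93 × 10⁻⁶ M = 1930 nM.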